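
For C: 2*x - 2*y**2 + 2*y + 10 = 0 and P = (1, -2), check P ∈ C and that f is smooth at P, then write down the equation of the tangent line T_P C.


Tangent line at P: 2*x + 10*y + 18 = 0.

Step 1: f(1, -2) = 0, so P lies on C.
Step 2: partial derivatives
  f_x(x, y) = 2, f_y(x, y) = 2 - 4*y.
  f_x(P) = 2, f_y(P) = 10 (gradient nonzero, so P is smooth).
Step 3: tangent line at P: 2·(x − 1) + 10·(y − -2) = 0.
Expanding: 2*x + 10*y + 18 = 0.


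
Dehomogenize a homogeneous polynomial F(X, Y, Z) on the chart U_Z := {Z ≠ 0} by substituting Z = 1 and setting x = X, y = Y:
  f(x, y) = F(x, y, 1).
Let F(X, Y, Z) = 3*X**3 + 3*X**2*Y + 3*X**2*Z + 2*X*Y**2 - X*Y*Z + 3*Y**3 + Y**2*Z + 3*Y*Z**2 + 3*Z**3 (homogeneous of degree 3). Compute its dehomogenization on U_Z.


f(x, y) = 3*x**3 + 3*x**2*y + 3*x**2 + 2*x*y**2 - x*y + 3*y**3 + y**2 + 3*y + 3

On U_Z we set Z = 1. Each monomial c·X^i·Y^j·Z^k in F becomes c·x^i·y^j·1^k = c·x^i·y^j.
Substituting Z = 1: F(X, Y, 1) = 3*x**3 + 3*x**2*y + 3*x**2 + 2*x*y**2 - x*y + 3*y**3 + y**2 + 3*y + 3.
Note: deg(f) ≤ deg(F) = 3; strict inequality happens when F is divisible by Z (lost terms).


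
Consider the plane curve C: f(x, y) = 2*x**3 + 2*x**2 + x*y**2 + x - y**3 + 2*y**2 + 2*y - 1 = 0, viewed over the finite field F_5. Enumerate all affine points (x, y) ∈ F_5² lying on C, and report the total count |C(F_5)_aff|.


Affine F_5-points: {(0, 4), (1, 3), (2, 0), (2, 1), (2, 3), (3, 1), (3, 2), (4, 1)}; count = 8.

For each of the 25 pairs (x, y) ∈ F_5², evaluate f(x, y) mod 5. Record the zeros.
  x = 0: [0↦4, 1↦2, 2↦3, 3↦1, 4↦0]  zeros at y ∈ {4}
  x = 1: [0↦4, 1↦3, 2↦2, 3↦0, 4↦1]  zeros at y ∈ {3}
  x = 2: [0↦0, 1↦0, 2↦2, 3↦0, 4↦3]  zeros at y ∈ {0, 1, 3}
  x = 3: [0↦4, 1↦0, 2↦0, 3↦3, 4↦3]  zeros at y ∈ {1, 2}
  x = 4: [0↦3, 1↦0, 2↦3, 3↦1, 4↦3]  zeros at y ∈ {1}
Collecting zeros: affine points = {(0, 4), (1, 3), (2, 0), (2, 1), (2, 3), (3, 1), (3, 2), (4, 1)}.
Total count |C(F_5)_aff| = 8.


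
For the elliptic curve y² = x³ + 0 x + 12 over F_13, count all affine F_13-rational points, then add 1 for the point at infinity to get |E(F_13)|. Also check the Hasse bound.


Affine points = {(0, 5), (0, 8), (1, 0), (3, 0), (7, 2), (7, 11), (8, 2), (8, 11), (9, 0), (11, 2), (11, 11)}; affine count = 11; |E(F_13)| = 12.

Discriminant check: Δ ∝ 4a³ + 27b² = 4·0³ + 27·12² = 4·0 + 27·144 ≡ 1 (mod 13). Nonzero ⇒ E is nonsingular.
For each x ∈ F_13, compute rhs = x³ + 0·x + 12 mod 13, then count y ∈ F_13 with y² ≡ rhs.
  x = 0: rhs = 12, matching y values: 5, 8 (2 points).
  x = 1: rhs = 0, matching y values: 0 (1 points).
  x = 2: rhs = 7, matching y values: none (0 points).
  x = 3: rhs = 0, matching y values: 0 (1 points).
  x = 4: rhs = 11, matching y values: none (0 points).
  x = 5: rhs = 7, matching y values: none (0 points).
  x = 6: rhs = 7, matching y values: none (0 points).
  x = 7: rhs = 4, matching y values: 2, 11 (2 points).
  x = 8: rhs = 4, matching y values: 2, 11 (2 points).
  x = 9: rhs = 0, matching y values: 0 (1 points).
  x = 10: rhs = 11, matching y values: none (0 points).
  x = 11: rhs = 4, matching y values: 2, 11 (2 points).
  x = 12: rhs = 11, matching y values: none (0 points).
Total affine count: 11.
Full point count |E(F_13)| = 11 + 1 = 12.
Hasse bound: |12 − (13+1)| = |-2| = 2 ≤ 2√13 ≈ 7.2111 ✓.


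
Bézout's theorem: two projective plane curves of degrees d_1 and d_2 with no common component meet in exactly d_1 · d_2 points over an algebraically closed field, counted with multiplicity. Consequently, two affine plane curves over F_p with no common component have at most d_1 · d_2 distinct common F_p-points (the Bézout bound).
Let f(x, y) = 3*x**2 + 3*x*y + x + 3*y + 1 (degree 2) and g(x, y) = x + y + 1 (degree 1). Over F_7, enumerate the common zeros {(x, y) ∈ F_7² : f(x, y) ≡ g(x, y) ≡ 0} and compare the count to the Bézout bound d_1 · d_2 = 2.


Common zeros: {(1, 5)}; count = 1; Bézout bound = 2.

deg(f) = 2, deg(g) = 1, so Bézout bound = 2.
Scan x ∈ F_7. For each x, list the y ∈ F_7 with f(x, y) ≡ 0 and those with g(x, y) ≡ 0 (mod 7); the common zeros in that column are the intersection.
  x = 0: f ≡ 0 at y ∈ {2}; g ≡ 0 at y ∈ {6}; common: ∅.
  x = 1: f ≡ 0 at y ∈ {5}; g ≡ 0 at y ∈ {5}; common: {5}.
  x = 2: f ≡ 0 at y ∈ {3}; g ≡ 0 at y ∈ {4}; common: ∅.
  x = 3: f ≡ 0 at y ∈ {5}; g ≡ 0 at y ∈ {3}; common: ∅.
  x = 4: f ≡ 0 at y ∈ {3}; g ≡ 0 at y ∈ {2}; common: ∅.
  x = 5: f ≡ 0 at y ∈ {6}; g ≡ 0 at y ∈ {1}; common: ∅.
  x = 6: f ≡ 0 at y ∈ ∅; g ≡ 0 at y ∈ {0}; common: ∅.
Collecting: common zeros = {(1, 5)}, so the count is 1.
Comparison with the Bézout bound: 1 ≤ 2 = deg(f)·deg(g), as expected for curves with no common component (the affine F_7-count falls short of the bound because intersections may lie at infinity, over extension fields, or carry multiplicity).


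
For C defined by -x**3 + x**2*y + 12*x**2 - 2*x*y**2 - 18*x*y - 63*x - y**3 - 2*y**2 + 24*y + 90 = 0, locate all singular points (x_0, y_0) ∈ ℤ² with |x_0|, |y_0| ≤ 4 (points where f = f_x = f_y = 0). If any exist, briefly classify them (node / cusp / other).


Singular points: {(3, -3)}; classification: cusp.

Compute partial derivatives:
  f_x = -3*x**2 + 2*x*y + 24*x - 2*y**2 - 18*y - 63.
  f_y = x**2 - 4*x*y - 18*x - 3*y**2 - 4*y + 24.
Scan x_0 ∈ {−4, ..., 4}. For each x_0, f_y(x_0, y) is a polynomial in y; find its integer roots y ∈ {−4, ..., 4}, then test f_x and f at those candidates.
  x = -4: f_y(-4, y) = -3*y**2 + 12*y + 112; no integer root y with |y| ≤ 4.
  x = -3: f_y(-3, y) = -3*y**2 + 8*y + 87; no integer root y with |y| ≤ 4.
  x = -2: f_y(-2, y) = -3*y**2 + 4*y + 64; vanishes at y ∈ {-4}. (-2, -4): f_x = -67 ≠ 0.
  x = -1: f_y(-1, y) = 43 - 3*y**2; no integer root y with |y| ≤ 4.
  x = 0: f_y(0, y) = -3*y**2 - 4*y + 24; no integer root y with |y| ≤ 4.
  x = 1: f_y(1, y) = -3*y**2 - 8*y + 7; no integer root y with |y| ≤ 4.
  x = 2: f_y(2, y) = -3*y**2 - 12*y - 8; no integer root y with |y| ≤ 4.
  x = 3: f_y(3, y) = -3*y**2 - 16*y - 21; vanishes at y ∈ {-3}. (3, -3): f_x = 0, f = 0 — SINGULAR.
  x = 4: f_y(4, y) = -3*y**2 - 20*y - 32; vanishes at y ∈ {-4}. (4, -4): f_x = -7 ≠ 0.
Only singular point on the grid: (3, -3).
Classify: substitute x = 3 + u, y = -3 + v and expand: f = -u**3 + u**2*v - 2*u*v**2 - v**3 + v**2.
No constant or linear terms (consistent with a singular point). Quadratic part: v**2. Cubic part: -u**3 + u**2*v - 2*u*v**2 - v**3.
The quadratic part v**2 is a perfect square, so there is a single (double) tangent line v = 0, i.e. y = -3. Restricting the cubic part to that line (v = 0) leaves -u**3 ≠ 0, so f is not divisible by v and the branch is v² ≈ u**3 to lowest order — this is a cusp.
Classification: cusp.


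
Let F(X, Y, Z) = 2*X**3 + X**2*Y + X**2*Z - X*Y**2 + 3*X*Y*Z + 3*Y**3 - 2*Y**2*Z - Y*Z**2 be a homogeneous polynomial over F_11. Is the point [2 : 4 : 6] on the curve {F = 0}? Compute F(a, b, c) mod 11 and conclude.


F(2,4,6) ≡ 2 (mod 11); P is NOT on the curve.

Evaluate F(2, 4, 6) term-by-term (mod 11).
  2*X**3 ↦ 2·8·1·1 = 16
  X**2*Y ↦ 1·4·4·1 = 16
  X**2*Z ↦ 1·4·1·6 = 24
  -X*Y**2 ↦ -1·2·16·1 = -32
  3*X*Y*Z ↦ 3·2·4·6 = 144
  3*Y**3 ↦ 3·1·64·1 = 192
  -2*Y**2*Z ↦ -2·1·16·6 = -192
  -Y*Z**2 ↦ -1·1·4·36 = -144
Sum: F(2, 4, 6) = (16) + (16) + (24) + (-32) + (144) + (192) + (-192) + (-144) = 24.
Reducing mod 11: 24 ≡ 2 (mod 11).
Since F(a, b, c) ≡ 2 ≠ 0 (mod 11), P does NOT lie on the curve.


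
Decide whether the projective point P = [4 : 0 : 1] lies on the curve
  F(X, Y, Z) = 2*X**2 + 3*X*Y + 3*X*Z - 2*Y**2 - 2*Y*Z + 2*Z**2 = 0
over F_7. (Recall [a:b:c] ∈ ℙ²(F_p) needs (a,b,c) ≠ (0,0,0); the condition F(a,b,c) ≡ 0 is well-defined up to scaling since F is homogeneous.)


F(4,0,1) ≡ 4 (mod 7); P is NOT on the curve.

Evaluate F(4, 0, 1) term-by-term (mod 7).
  2*X**2 ↦ 2·16·1·1 = 32
  3*X*Y ↦ 3·4·0·1 = 0
  3*X*Z ↦ 3·4·1·1 = 12
  -2*Y**2 ↦ -2·1·0·1 = 0
  -2*Y*Z ↦ -2·1·0·1 = 0
  2*Z**2 ↦ 2·1·1·1 = 2
Sum: F(4, 0, 1) = (32) + (0) + (12) + (0) + (0) + (2) = 46.
Reducing mod 7: 46 ≡ 4 (mod 7).
Since F(a, b, c) ≡ 4 ≠ 0 (mod 7), P does NOT lie on the curve.


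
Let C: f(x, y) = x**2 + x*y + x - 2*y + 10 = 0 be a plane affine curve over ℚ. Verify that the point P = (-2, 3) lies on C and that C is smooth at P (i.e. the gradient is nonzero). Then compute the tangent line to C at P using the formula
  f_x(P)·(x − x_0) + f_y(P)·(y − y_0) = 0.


Tangent line at P: 12 - 4*y = 0.

Step 1: f(-2, 3) = 0, so P lies on C.
Step 2: partial derivatives
  f_x(x, y) = 2*x + y + 1, f_y(x, y) = x - 2.
  f_x(P) = 0, f_y(P) = -4 (gradient nonzero, so P is smooth).
Step 3: tangent line at P: 0·(x − -2) + -4·(y − 3) = 0.
Expanding: 12 - 4*y = 0.


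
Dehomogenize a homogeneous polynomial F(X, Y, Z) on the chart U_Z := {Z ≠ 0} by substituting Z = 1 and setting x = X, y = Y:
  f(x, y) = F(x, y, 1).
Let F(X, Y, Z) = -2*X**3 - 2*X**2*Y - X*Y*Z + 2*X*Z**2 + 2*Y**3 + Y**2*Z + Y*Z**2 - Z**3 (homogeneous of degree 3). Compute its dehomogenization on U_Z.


f(x, y) = -2*x**3 - 2*x**2*y - x*y + 2*x + 2*y**3 + y**2 + y - 1

On U_Z we set Z = 1. Each monomial c·X^i·Y^j·Z^k in F becomes c·x^i·y^j·1^k = c·x^i·y^j.
Substituting Z = 1: F(X, Y, 1) = -2*x**3 - 2*x**2*y - x*y + 2*x + 2*y**3 + y**2 + y - 1.
Note: deg(f) ≤ deg(F) = 3; strict inequality happens when F is divisible by Z (lost terms).


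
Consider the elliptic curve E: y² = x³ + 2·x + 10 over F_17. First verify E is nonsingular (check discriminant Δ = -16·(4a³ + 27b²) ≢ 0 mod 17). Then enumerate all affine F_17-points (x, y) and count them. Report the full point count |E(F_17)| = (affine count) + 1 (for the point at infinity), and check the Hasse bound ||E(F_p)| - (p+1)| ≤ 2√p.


Affine points = {(1, 8), (1, 9), (3, 3), (3, 14), (5, 3), (5, 14), (6, 0), (9, 3), (9, 14), (15, 7), (15, 10)}; affine count = 11; |E(F_17)| = 12.

Discriminant check: Δ ∝ 4a³ + 27b² = 4·2³ + 27·10² = 4·8 + 27·100 ≡ 12 (mod 17). Nonzero ⇒ E is nonsingular.
For each x ∈ F_17, compute rhs = x³ + 2·x + 10 mod 17, then count y ∈ F_17 with y² ≡ rhs.
  x = 0: rhs = 10, matching y values: none (0 points).
  x = 1: rhs = 13, matching y values: 8, 9 (2 points).
  x = 2: rhs = 5, matching y values: none (0 points).
  x = 3: rhs = 9, matching y values: 3, 14 (2 points).
  x = 4: rhs = 14, matching y values: none (0 points).
  x = 5: rhs = 9, matching y values: 3, 14 (2 points).
  x = 6: rhs = 0, matching y values: 0 (1 points).
  x = 7: rhs = 10, matching y values: none (0 points).
  x = 8: rhs = 11, matching y values: none (0 points).
  x = 9: rhs = 9, matching y values: 3, 14 (2 points).
  x = 10: rhs = 10, matching y values: none (0 points).
  x = 11: rhs = 3, matching y values: none (0 points).
  x = 12: rhs = 11, matching y values: none (0 points).
  x = 13: rhs = 6, matching y values: none (0 points).
  x = 14: rhs = 11, matching y values: none (0 points).
  x = 15: rhs = 15, matching y values: 7, 10 (2 points).
  x = 16: rhs = 7, matching y values: none (0 points).
Total affine count: 11.
Full point count |E(F_17)| = 11 + 1 = 12.
Hasse bound: |12 − (17+1)| = |-6| = 6 ≤ 2√17 ≈ 8.2462 ✓.


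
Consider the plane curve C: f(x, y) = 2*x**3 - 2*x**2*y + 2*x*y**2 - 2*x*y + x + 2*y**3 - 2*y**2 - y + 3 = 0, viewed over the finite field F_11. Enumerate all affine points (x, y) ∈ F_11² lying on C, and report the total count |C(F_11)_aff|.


Affine F_11-points: {(0, 5), (0, 8), (0, 10), (1, 5), (1, 8), (1, 9), (3, 9), (4, 5), (5, 9), (6, 3), (7, 8), (9, 2), (10, 0)}; count = 13.

For each of the 121 pairs (x, y) ∈ F_11², evaluate f(x, y) mod 11. Record the zeros.
  x = 0: [0↦3, 1↦2, 2↦9, 3↦3, 4↦7, 5↦0, 6↦5, 7↦1, 8↦0, 9↦3, 10↦0]  zeros at y ∈ {5, 8, 10}
  x = 1: [0↦6, 1↦3, 2↦1, 3↦1, 4↦4, 5↦0, 6↦1, 7↦8, 8↦0, 9↦0, 10↦9]  zeros at y ∈ {5, 8, 9}
  x = 2: [0↦10, 1↦1, 2↦8, 3↦10, 4↦8, 5↦3, 6↦7, 7↦10, 8↦2, 9↦6, 10↦1]  zeros at y ∈ ∅
  x = 3: [0↦5, 1↦8, 2↦9, 3↦9, 4↦9, 5↦10, 6↦2, 7↦8, 8↦7, 9↦0, 10↦10]  zeros at y ∈ {9}
  x = 4: [0↦3, 1↦3, 2↦5, 3↦10, 4↦8, 5↦0, 6↦9, 7↦3, 8↦5, 9↦5, 10↦4]  zeros at y ∈ {5}
  x = 5: [0↦5, 1↦9, 2↦8, 3↦3, 4↦6, 5↦7, 6↦7, 7↦7, 8↦8, 9↦0, 10↦6]  zeros at y ∈ {9}
  x = 6: [0↦1, 1↦5, 2↦8, 3↦0, 4↦4, 5↦10, 6↦8, 7↦10, 8↦6, 9↦8, 10↦6]  zeros at y ∈ {3}
  x = 7: [0↦3, 1↦3, 2↦6, 3↦2, 4↦3, 5↦10, 6↦2, 7↦2, 8↦0, 9↦8, 10↦5]  zeros at y ∈ {8}
  x = 8: [0↦1, 1↦4, 2↦3, 3↦10, 4↦4, 5↦8, 6↦1, 7↦6, 8↦2, 9↦1, 10↦4]  zeros at y ∈ ∅
  x = 9: [0↦7, 1↦9, 2↦0, 3↦3, 4↦8, 5↦5, 6↦6, 7↦1, 8↦2, 9↦10, 10↦4]  zeros at y ∈ {2}
  x = 10: [0↦0, 1↦8, 2↦9, 3↦4, 4↦5, 5↦2, 6↦7, 7↦10, 8↦1, 9↦3, 10↦6]  zeros at y ∈ {0}
Collecting zeros: affine points = {(0, 5), (0, 8), (0, 10), (1, 5), (1, 8), (1, 9), (3, 9), (4, 5), (5, 9), (6, 3), (7, 8), (9, 2), (10, 0)}.
Total count |C(F_11)_aff| = 13.


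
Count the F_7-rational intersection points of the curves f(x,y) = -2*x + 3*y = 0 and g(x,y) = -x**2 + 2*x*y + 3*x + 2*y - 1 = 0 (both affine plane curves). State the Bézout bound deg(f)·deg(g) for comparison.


Common zeros: ∅; count = 0; Bézout bound = 2.

deg(f) = 1, deg(g) = 2, so Bézout bound = 2.
Scan x ∈ F_7. For each x, list the y ∈ F_7 with f(x, y) ≡ 0 and those with g(x, y) ≡ 0 (mod 7); the common zeros in that column are the intersection.
  x = 0: f ≡ 0 at y ∈ {0}; g ≡ 0 at y ∈ {4}; common: ∅.
  x = 1: f ≡ 0 at y ∈ {3}; g ≡ 0 at y ∈ {5}; common: ∅.
  x = 2: f ≡ 0 at y ∈ {6}; g ≡ 0 at y ∈ {1}; common: ∅.
  x = 3: f ≡ 0 at y ∈ {2}; g ≡ 0 at y ∈ {1}; common: ∅.
  x = 4: f ≡ 0 at y ∈ {5}; g ≡ 0 at y ∈ {4}; common: ∅.
  x = 5: f ≡ 0 at y ∈ {1}; g ≡ 0 at y ∈ {5}; common: ∅.
  x = 6: f ≡ 0 at y ∈ {4}; g ≡ 0 at y ∈ ∅; common: ∅.
Collecting: common zeros = ∅, so the count is 0.
Comparison with the Bézout bound: 0 ≤ 2 = deg(f)·deg(g), as expected for curves with no common component (the affine F_7-count falls short of the bound because intersections may lie at infinity, over extension fields, or carry multiplicity).


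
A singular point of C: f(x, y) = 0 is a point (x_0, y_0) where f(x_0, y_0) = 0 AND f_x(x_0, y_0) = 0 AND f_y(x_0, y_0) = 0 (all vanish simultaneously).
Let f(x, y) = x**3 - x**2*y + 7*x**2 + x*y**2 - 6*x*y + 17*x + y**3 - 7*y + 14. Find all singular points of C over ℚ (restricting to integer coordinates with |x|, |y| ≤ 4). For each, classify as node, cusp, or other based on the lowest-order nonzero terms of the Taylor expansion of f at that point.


Singular points: {(-2, 1)}; classification: cusp.

Compute partial derivatives:
  f_x = 3*x**2 - 2*x*y + 14*x + y**2 - 6*y + 17.
  f_y = -x**2 + 2*x*y - 6*x + 3*y**2 - 7.
Scan x_0 ∈ {−4, ..., 4}. For each x_0, f_y(x_0, y) is a polynomial in y; find its integer roots y ∈ {−4, ..., 4}, then test f_x and f at those candidates.
  x = -4: f_y(-4, y) = 3*y**2 - 8*y + 1; no integer root y with |y| ≤ 4.
  x = -3: f_y(-3, y) = 3*y**2 - 6*y + 2; no integer root y with |y| ≤ 4.
  x = -2: f_y(-2, y) = 3*y**2 - 4*y + 1; vanishes at y ∈ {1}. (-2, 1): f_x = 0, f = 0 — SINGULAR.
  x = -1: f_y(-1, y) = 3*y**2 - 2*y - 2; no integer root y with |y| ≤ 4.
  x = 0: f_y(0, y) = 3*y**2 - 7; no integer root y with |y| ≤ 4.
  x = 1: f_y(1, y) = 3*y**2 + 2*y - 14; no integer root y with |y| ≤ 4.
  x = 2: f_y(2, y) = 3*y**2 + 4*y - 23; no integer root y with |y| ≤ 4.
  x = 3: f_y(3, y) = 3*y**2 + 6*y - 34; no integer root y with |y| ≤ 4.
  x = 4: f_y(4, y) = 3*y**2 + 8*y - 47; no integer root y with |y| ≤ 4.
Only singular point on the grid: (-2, 1).
Classify: substitute x = -2 + u, y = 1 + v and expand: f = u**3 - u**2*v + u*v**2 + v**3 + v**2.
No constant or linear terms (consistent with a singular point). Quadratic part: v**2. Cubic part: u**3 - u**2*v + u*v**2 + v**3.
The quadratic part v**2 is a perfect square, so there is a single (double) tangent line v = 0, i.e. y = 1. Restricting the cubic part to that line (v = 0) leaves u**3 ≠ 0, so f is not divisible by v and the branch is v² ≈ -u**3 to lowest order — this is a cusp.
Classification: cusp.


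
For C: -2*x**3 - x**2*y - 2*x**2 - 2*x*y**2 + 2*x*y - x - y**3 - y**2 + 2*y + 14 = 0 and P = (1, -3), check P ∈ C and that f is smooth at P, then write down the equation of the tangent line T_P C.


Tangent line at P: -29*x - 6*y + 11 = 0.

Step 1: f(1, -3) = 0, so P lies on C.
Step 2: partial derivatives
  f_x(x, y) = -6*x**2 - 2*x*y - 4*x - 2*y**2 + 2*y - 1, f_y(x, y) = -x**2 - 4*x*y + 2*x - 3*y**2 - 2*y + 2.
  f_x(P) = -29, f_y(P) = -6 (gradient nonzero, so P is smooth).
Step 3: tangent line at P: -29·(x − 1) + -6·(y − -3) = 0.
Expanding: -29*x - 6*y + 11 = 0.


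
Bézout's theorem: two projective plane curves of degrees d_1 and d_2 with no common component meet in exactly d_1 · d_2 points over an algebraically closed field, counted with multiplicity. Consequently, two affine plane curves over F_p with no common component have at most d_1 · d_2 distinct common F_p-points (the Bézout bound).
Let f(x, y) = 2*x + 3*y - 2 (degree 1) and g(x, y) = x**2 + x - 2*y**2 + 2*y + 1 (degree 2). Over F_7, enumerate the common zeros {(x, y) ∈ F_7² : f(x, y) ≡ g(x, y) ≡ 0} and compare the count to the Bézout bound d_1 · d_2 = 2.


Common zeros: ∅; count = 0; Bézout bound = 2.

deg(f) = 1, deg(g) = 2, so Bézout bound = 2.
Scan x ∈ F_7. For each x, list the y ∈ F_7 with f(x, y) ≡ 0 and those with g(x, y) ≡ 0 (mod 7); the common zeros in that column are the intersection.
  x = 0: f ≡ 0 at y ∈ {3}; g ≡ 0 at y ∈ ∅; common: ∅.
  x = 1: f ≡ 0 at y ∈ {0}; g ≡ 0 at y ∈ {4}; common: ∅.
  x = 2: f ≡ 0 at y ∈ {4}; g ≡ 0 at y ∈ {0, 1}; common: ∅.
  x = 3: f ≡ 0 at y ∈ {1}; g ≡ 0 at y ∈ ∅; common: ∅.
  x = 4: f ≡ 0 at y ∈ {5}; g ≡ 0 at y ∈ {0, 1}; common: ∅.
  x = 5: f ≡ 0 at y ∈ {2}; g ≡ 0 at y ∈ {4}; common: ∅.
  x = 6: f ≡ 0 at y ∈ {6}; g ≡ 0 at y ∈ ∅; common: ∅.
Collecting: common zeros = ∅, so the count is 0.
Comparison with the Bézout bound: 0 ≤ 2 = deg(f)·deg(g), as expected for curves with no common component (the affine F_7-count falls short of the bound because intersections may lie at infinity, over extension fields, or carry multiplicity).


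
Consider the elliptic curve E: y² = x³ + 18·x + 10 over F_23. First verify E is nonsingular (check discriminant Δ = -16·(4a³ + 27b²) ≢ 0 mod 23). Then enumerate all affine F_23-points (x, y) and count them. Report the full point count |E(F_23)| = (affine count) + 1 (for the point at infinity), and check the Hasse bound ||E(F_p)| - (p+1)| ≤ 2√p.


Affine points = {(1, 11), (1, 12), (2, 10), (2, 13), (4, 10), (4, 13), (5, 8), (5, 15), (6, 9), (6, 14), (9, 2), (9, 21), (13, 7), (13, 16), (14, 4), (14, 19), (16, 1), (16, 22), (17, 10), (17, 13), (18, 5), (18, 18), (19, 9), (19, 14), (21, 9), (21, 14)}; affine count = 26; |E(F_23)| = 27.

Discriminant check: Δ ∝ 4a³ + 27b² = 4·18³ + 27·10² = 4·5832 + 27·100 ≡ 15 (mod 23). Nonzero ⇒ E is nonsingular.
For each x ∈ F_23, compute rhs = x³ + 18·x + 10 mod 23, then count y ∈ F_23 with y² ≡ rhs.
  x = 0: rhs = 10, matching y values: none (0 points).
  x = 1: rhs = 6, matching y values: 11, 12 (2 points).
  x = 2: rhs = 8, matching y values: 10, 13 (2 points).
  x = 3: rhs = 22, matching y values: none (0 points).
  x = 4: rhs = 8, matching y values: 10, 13 (2 points).
  x = 5: rhs = 18, matching y values: 8, 15 (2 points).
  x = 6: rhs = 12, matching y values: 9, 14 (2 points).
  x = 7: rhs = 19, matching y values: none (0 points).
  x = 8: rhs = 22, matching y values: none (0 points).
  x = 9: rhs = 4, matching y values: 2, 21 (2 points).
  x = 10: rhs = 17, matching y values: none (0 points).
  x = 11: rhs = 21, matching y values: none (0 points).
  x = 12: rhs = 22, matching y values: none (0 points).
  x = 13: rhs = 3, matching y values: 7, 16 (2 points).
  x = 14: rhs = 16, matching y values: 4, 19 (2 points).
  x = 15: rhs = 21, matching y values: none (0 points).
  x = 16: rhs = 1, matching y values: 1, 22 (2 points).
  x = 17: rhs = 8, matching y values: 10, 13 (2 points).
  x = 18: rhs = 2, matching y values: 5, 18 (2 points).
  x = 19: rhs = 12, matching y values: 9, 14 (2 points).
  x = 20: rhs = 21, matching y values: none (0 points).
  x = 21: rhs = 12, matching y values: 9, 14 (2 points).
  x = 22: rhs = 14, matching y values: none (0 points).
Total affine count: 26.
Full point count |E(F_23)| = 26 + 1 = 27.
Hasse bound: |27 − (23+1)| = |3| = 3 ≤ 2√23 ≈ 9.5917 ✓.


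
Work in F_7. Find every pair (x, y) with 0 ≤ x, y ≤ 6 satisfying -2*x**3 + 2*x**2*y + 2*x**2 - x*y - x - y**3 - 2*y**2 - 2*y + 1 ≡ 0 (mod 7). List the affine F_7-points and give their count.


Affine F_7-points: {(1, 0), (1, 6), (2, 3), (2, 6), (3, 1), (3, 2), (4, 2), (4, 4), (4, 6)}; count = 9.

For each of the 49 pairs (x, y) ∈ F_7², evaluate f(x, y) mod 7. Record the zeros.
  x = 0: [0↦1, 1↦3, 2↦2, 3↦6, 4↦2, 5↦5, 6↦2]  zeros at y ∈ ∅
  x = 1: [0↦0, 1↦3, 2↦3, 3↦1, 4↦5, 5↦2, 6↦0]  zeros at y ∈ {0, 6}
  x = 2: [0↦5, 1↦6, 2↦4, 3↦0, 4↦2, 5↦4, 6↦0]  zeros at y ∈ {3, 6}
  x = 3: [0↦4, 1↦0, 2↦0, 3↦5, 4↦2, 5↦6, 6↦4]  zeros at y ∈ {1, 2}
  x = 4: [0↦6, 1↦1, 2↦0, 3↦4, 4↦0, 5↦3, 6↦0]  zeros at y ∈ {2, 4, 6}
  x = 5: [0↦6, 1↦4, 2↦6, 3↦6, 4↦5, 5↦4, 6↦4]  zeros at y ∈ ∅
  x = 6: [0↦6, 1↦4, 2↦6, 3↦6, 4↦5, 5↦4, 6↦4]  zeros at y ∈ ∅
Collecting zeros: affine points = {(1, 0), (1, 6), (2, 3), (2, 6), (3, 1), (3, 2), (4, 2), (4, 4), (4, 6)}.
Total count |C(F_7)_aff| = 9.


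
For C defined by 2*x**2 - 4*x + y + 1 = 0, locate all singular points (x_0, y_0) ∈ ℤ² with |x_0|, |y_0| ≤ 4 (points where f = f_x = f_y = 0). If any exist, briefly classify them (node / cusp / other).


No singular points in the scanned grid; C is smooth there.

Compute partial derivatives:
  f_x = 4*x - 4.
  f_y = 1.
f_y = 1 is a nonzero constant, so f_y never vanishes: no point (x, y) can satisfy f = f_x = f_y = 0. In particular no (x, y) ∈ {−4, ..., 4}² is singular; the curve is smooth.


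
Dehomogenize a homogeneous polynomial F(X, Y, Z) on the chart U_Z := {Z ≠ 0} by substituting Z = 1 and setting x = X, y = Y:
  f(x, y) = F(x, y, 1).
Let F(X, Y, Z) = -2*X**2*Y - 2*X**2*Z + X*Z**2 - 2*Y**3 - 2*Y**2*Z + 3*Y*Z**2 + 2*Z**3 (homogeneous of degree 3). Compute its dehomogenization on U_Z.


f(x, y) = -2*x**2*y - 2*x**2 + x - 2*y**3 - 2*y**2 + 3*y + 2

On U_Z we set Z = 1. Each monomial c·X^i·Y^j·Z^k in F becomes c·x^i·y^j·1^k = c·x^i·y^j.
Substituting Z = 1: F(X, Y, 1) = -2*x**2*y - 2*x**2 + x - 2*y**3 - 2*y**2 + 3*y + 2.
Note: deg(f) ≤ deg(F) = 3; strict inequality happens when F is divisible by Z (lost terms).


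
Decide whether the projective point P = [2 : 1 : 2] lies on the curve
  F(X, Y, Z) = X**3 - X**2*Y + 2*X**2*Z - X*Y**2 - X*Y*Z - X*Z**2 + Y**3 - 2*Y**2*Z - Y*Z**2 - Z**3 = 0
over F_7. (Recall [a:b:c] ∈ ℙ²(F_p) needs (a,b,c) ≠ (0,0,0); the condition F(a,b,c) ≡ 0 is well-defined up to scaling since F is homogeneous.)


F(2,1,2) ≡ 5 (mod 7); P is NOT on the curve.

Evaluate F(2, 1, 2) term-by-term (mod 7).
  X**3 ↦ 1·8·1·1 = 8
  -X**2*Y ↦ -1·4·1·1 = -4
  2*X**2*Z ↦ 2·4·1·2 = 16
  -X*Y**2 ↦ -1·2·1·1 = -2
  -X*Y*Z ↦ -1·2·1·2 = -4
  -X*Z**2 ↦ -1·2·1·4 = -8
  Y**3 ↦ 1·1·1·1 = 1
  -2*Y**2*Z ↦ -2·1·1·2 = -4
  -Y*Z**2 ↦ -1·1·1·4 = -4
  -Z**3 ↦ -1·1·1·8 = -8
Sum: F(2, 1, 2) = (8) + (-4) + (16) + (-2) + (-4) + (-8) + (1) + (-4) + (-4) + (-8) = -9.
Reducing mod 7: -9 ≡ 5 (mod 7).
Since F(a, b, c) ≡ 5 ≠ 0 (mod 7), P does NOT lie on the curve.


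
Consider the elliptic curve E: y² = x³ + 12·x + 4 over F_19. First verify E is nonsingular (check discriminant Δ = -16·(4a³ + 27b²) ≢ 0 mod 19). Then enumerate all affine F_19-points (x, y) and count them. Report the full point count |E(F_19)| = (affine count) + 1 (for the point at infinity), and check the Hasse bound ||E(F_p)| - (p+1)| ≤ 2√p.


Affine points = {(0, 2), (0, 17), (1, 6), (1, 13), (2, 6), (2, 13), (6, 8), (6, 11), (8, 2), (8, 17), (9, 9), (9, 10), (11, 2), (11, 17), (13, 1), (13, 18), (14, 3), (14, 16), (15, 5), (15, 14), (16, 6), (16, 13)}; affine count = 22; |E(F_19)| = 23.

Discriminant check: Δ ∝ 4a³ + 27b² = 4·12³ + 27·4² = 4·1728 + 27·16 ≡ 10 (mod 19). Nonzero ⇒ E is nonsingular.
For each x ∈ F_19, compute rhs = x³ + 12·x + 4 mod 19, then count y ∈ F_19 with y² ≡ rhs.
  x = 0: rhs = 4, matching y values: 2, 17 (2 points).
  x = 1: rhs = 17, matching y values: 6, 13 (2 points).
  x = 2: rhs = 17, matching y values: 6, 13 (2 points).
  x = 3: rhs = 10, matching y values: none (0 points).
  x = 4: rhs = 2, matching y values: none (0 points).
  x = 5: rhs = 18, matching y values: none (0 points).
  x = 6: rhs = 7, matching y values: 8, 11 (2 points).
  x = 7: rhs = 13, matching y values: none (0 points).
  x = 8: rhs = 4, matching y values: 2, 17 (2 points).
  x = 9: rhs = 5, matching y values: 9, 10 (2 points).
  x = 10: rhs = 3, matching y values: none (0 points).
  x = 11: rhs = 4, matching y values: 2, 17 (2 points).
  x = 12: rhs = 14, matching y values: none (0 points).
  x = 13: rhs = 1, matching y values: 1, 18 (2 points).
  x = 14: rhs = 9, matching y values: 3, 16 (2 points).
  x = 15: rhs = 6, matching y values: 5, 14 (2 points).
  x = 16: rhs = 17, matching y values: 6, 13 (2 points).
  x = 17: rhs = 10, matching y values: none (0 points).
  x = 18: rhs = 10, matching y values: none (0 points).
Total affine count: 22.
Full point count |E(F_19)| = 22 + 1 = 23.
Hasse bound: |23 − (19+1)| = |3| = 3 ≤ 2√19 ≈ 8.7178 ✓.


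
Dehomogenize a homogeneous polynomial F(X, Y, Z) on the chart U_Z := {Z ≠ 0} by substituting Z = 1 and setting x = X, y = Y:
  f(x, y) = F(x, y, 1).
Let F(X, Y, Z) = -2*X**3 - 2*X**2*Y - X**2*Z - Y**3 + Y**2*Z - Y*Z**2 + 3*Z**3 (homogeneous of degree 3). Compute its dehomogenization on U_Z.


f(x, y) = -2*x**3 - 2*x**2*y - x**2 - y**3 + y**2 - y + 3

On U_Z we set Z = 1. Each monomial c·X^i·Y^j·Z^k in F becomes c·x^i·y^j·1^k = c·x^i·y^j.
Substituting Z = 1: F(X, Y, 1) = -2*x**3 - 2*x**2*y - x**2 - y**3 + y**2 - y + 3.
Note: deg(f) ≤ deg(F) = 3; strict inequality happens when F is divisible by Z (lost terms).


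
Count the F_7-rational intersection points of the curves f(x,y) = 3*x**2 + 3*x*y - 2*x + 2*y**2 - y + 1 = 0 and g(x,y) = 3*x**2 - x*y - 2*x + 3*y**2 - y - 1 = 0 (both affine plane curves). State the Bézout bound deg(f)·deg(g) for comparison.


Common zeros: ∅; count = 0; Bézout bound = 4.

deg(f) = 2, deg(g) = 2, so Bézout bound = 4.
Scan x ∈ F_7. For each x, list the y ∈ F_7 with f(x, y) ≡ 0 and those with g(x, y) ≡ 0 (mod 7); the common zeros in that column are the intersection.
  x = 0: f ≡ 0 at y ∈ {2}; g ≡ 0 at y ∈ ∅; common: ∅.
  x = 1: f ≡ 0 at y ∈ {2, 4}; g ≡ 0 at y ∈ {0, 3}; common: ∅.
  x = 2: f ≡ 0 at y ∈ {3, 5}; g ≡ 0 at y ∈ {0, 1}; common: ∅.
  x = 3: f ≡ 0 at y ∈ {5}; g ≡ 0 at y ∈ {3}; common: ∅.
  x = 4: f ≡ 0 at y ∈ ∅; g ≡ 0 at y ∈ ∅; common: ∅.
  x = 5: f ≡ 0 at y ∈ {3, 4}; g ≡ 0 at y ∈ ∅; common: ∅.
  x = 6: f ≡ 0 at y ∈ ∅; g ≡ 0 at y ∈ {1, 6}; common: ∅.
Collecting: common zeros = ∅, so the count is 0.
Comparison with the Bézout bound: 0 ≤ 4 = deg(f)·deg(g), as expected for curves with no common component (the affine F_7-count falls short of the bound because intersections may lie at infinity, over extension fields, or carry multiplicity).


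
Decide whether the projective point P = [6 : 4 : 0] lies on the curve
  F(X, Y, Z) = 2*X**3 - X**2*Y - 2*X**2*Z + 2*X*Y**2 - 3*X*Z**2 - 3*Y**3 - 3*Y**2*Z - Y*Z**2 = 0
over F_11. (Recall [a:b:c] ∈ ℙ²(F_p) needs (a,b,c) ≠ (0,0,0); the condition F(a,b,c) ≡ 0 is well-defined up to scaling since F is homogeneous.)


F(6,4,0) ≡ 2 (mod 11); P is NOT on the curve.

Evaluate F(6, 4, 0) term-by-term (mod 11).
  2*X**3 ↦ 2·216·1·1 = 432
  -X**2*Y ↦ -1·36·4·1 = -144
  -2*X**2*Z ↦ -2·36·1·0 = 0
  2*X*Y**2 ↦ 2·6·16·1 = 192
  -3*X*Z**2 ↦ -3·6·1·0 = 0
  -3*Y**3 ↦ -3·1·64·1 = -192
  -3*Y**2*Z ↦ -3·1·16·0 = 0
  -Y*Z**2 ↦ -1·1·4·0 = 0
Sum: F(6, 4, 0) = (432) + (-144) + (0) + (192) + (0) + (-192) + (0) + (0) = 288.
Reducing mod 11: 288 ≡ 2 (mod 11).
Since F(a, b, c) ≡ 2 ≠ 0 (mod 11), P does NOT lie on the curve.


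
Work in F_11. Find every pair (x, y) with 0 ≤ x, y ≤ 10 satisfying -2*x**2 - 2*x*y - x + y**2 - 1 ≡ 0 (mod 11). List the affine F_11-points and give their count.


Affine F_11-points: {(0, 1), (0, 10), (1, 5), (1, 8), (2, 0), (2, 4), (3, 0), (3, 6), (4, 1), (4, 7), (5, 3), (5, 7), (6, 2), (6, 10), (7, 6), (7, 8), (8, 2), (8, 3), (9, 9), (10, 4), (10, 5)}; count = 21.

For each of the 121 pairs (x, y) ∈ F_11², evaluate f(x, y) mod 11. Record the zeros.
  x = 0: [0↦10, 1↦0, 2↦3, 3↦8, 4↦4, 5↦2, 6↦2, 7↦4, 8↦8, 9↦3, 10↦0]  zeros at y ∈ {1, 10}
  x = 1: [0↦7, 1↦6, 2↦7, 3↦10, 4↦4, 5↦0, 6↦9, 7↦9, 8↦0, 9↦4, 10↦10]  zeros at y ∈ {5, 8}
  x = 2: [0↦0, 1↦8, 2↦7, 3↦8, 4↦0, 5↦5, 6↦1, 7↦10, 8↦10, 9↦1, 10↦5]  zeros at y ∈ {0, 4}
  x = 3: [0↦0, 1↦6, 2↦3, 3↦2, 4↦3, 5↦6, 6↦0, 7↦7, 8↦5, 9↦5, 10↦7]  zeros at y ∈ {0, 6}
  x = 4: [0↦7, 1↦0, 2↦6, 3↦3, 4↦2, 5↦3, 6↦6, 7↦0, 8↦7, 9↦5, 10↦5]  zeros at y ∈ {1, 7}
  x = 5: [0↦10, 1↦1, 2↦5, 3↦0, 4↦8, 5↦7, 6↦8, 7↦0, 8↦5, 9↦1, 10↦10]  zeros at y ∈ {3, 7}
  x = 6: [0↦9, 1↦9, 2↦0, 3↦4, 4↦10, 5↦7, 6↦6, 7↦7, 8↦10, 9↦4, 10↦0]  zeros at y ∈ {2, 10}
  x = 7: [0↦4, 1↦2, 2↦2, 3↦4, 4↦8, 5↦3, 6↦0, 7↦10, 8↦0, 9↦3, 10↦8]  zeros at y ∈ {6, 8}
  x = 8: [0↦6, 1↦2, 2↦0, 3↦0, 4↦2, 5↦6, 6↦1, 7↦9, 8↦8, 9↦9, 10↦1]  zeros at y ∈ {2, 3}
  x = 9: [0↦4, 1↦9, 2↦5, 3↦3, 4↦3, 5↦5, 6↦9, 7↦4, 8↦1, 9↦0, 10↦1]  zeros at y ∈ {9}
  x = 10: [0↦9, 1↦1, 2↦6, 3↦2, 4↦0, 5↦0, 6↦2, 7↦6, 8↦1, 9↦9, 10↦8]  zeros at y ∈ {4, 5}
Collecting zeros: affine points = {(0, 1), (0, 10), (1, 5), (1, 8), (2, 0), (2, 4), (3, 0), (3, 6), (4, 1), (4, 7), (5, 3), (5, 7), (6, 2), (6, 10), (7, 6), (7, 8), (8, 2), (8, 3), (9, 9), (10, 4), (10, 5)}.
Total count |C(F_11)_aff| = 21.


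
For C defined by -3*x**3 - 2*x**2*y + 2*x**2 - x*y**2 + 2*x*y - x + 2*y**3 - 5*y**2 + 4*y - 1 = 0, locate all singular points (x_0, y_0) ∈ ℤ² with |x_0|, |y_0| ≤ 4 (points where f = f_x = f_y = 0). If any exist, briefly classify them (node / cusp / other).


Singular points: {(0, 1)}; classification: cusp.

Compute partial derivatives:
  f_x = -9*x**2 - 4*x*y + 4*x - y**2 + 2*y - 1.
  f_y = -2*x**2 - 2*x*y + 2*x + 6*y**2 - 10*y + 4.
Scan x_0 ∈ {−4, ..., 4}. For each x_0, f_y(x_0, y) is a polynomial in y; find its integer roots y ∈ {−4, ..., 4}, then test f_x and f at those candidates.
  x = -4: f_y(-4, y) = 6*y**2 - 2*y - 36; no integer root y with |y| ≤ 4.
  x = -3: f_y(-3, y) = 6*y**2 - 4*y - 20; no integer root y with |y| ≤ 4.
  x = -2: f_y(-2, y) = 6*y**2 - 6*y - 8; no integer root y with |y| ≤ 4.
  x = -1: f_y(-1, y) = 6*y**2 - 8*y; vanishes at y ∈ {0}. (-1, 0): f_x = -14 ≠ 0.
  x = 0: f_y(0, y) = 6*y**2 - 10*y + 4; vanishes at y ∈ {1}. (0, 1): f_x = 0, f = 0 — SINGULAR.
  x = 1: f_y(1, y) = 6*y**2 - 12*y + 4; no integer root y with |y| ≤ 4.
  x = 2: f_y(2, y) = 6*y**2 - 14*y; vanishes at y ∈ {0}. (2, 0): f_x = -29 ≠ 0.
  x = 3: f_y(3, y) = 6*y**2 - 16*y - 8; no integer root y with |y| ≤ 4.
  x = 4: f_y(4, y) = 6*y**2 - 18*y - 20; no integer root y with |y| ≤ 4.
Only singular point on the grid: (0, 1).
Classify: substitute x = 0 + u, y = 1 + v and expand: f = -3*u**3 - 2*u**2*v - u*v**2 + 2*v**3 + v**2.
No constant or linear terms (consistent with a singular point). Quadratic part: v**2. Cubic part: -3*u**3 - 2*u**2*v - u*v**2 + 2*v**3.
The quadratic part v**2 is a perfect square, so there is a single (double) tangent line v = 0, i.e. y = 1. Restricting the cubic part to that line (v = 0) leaves -3*u**3 ≠ 0, so f is not divisible by v and the branch is v² ≈ 3*u**3 to lowest order — this is a cusp.
Classification: cusp.


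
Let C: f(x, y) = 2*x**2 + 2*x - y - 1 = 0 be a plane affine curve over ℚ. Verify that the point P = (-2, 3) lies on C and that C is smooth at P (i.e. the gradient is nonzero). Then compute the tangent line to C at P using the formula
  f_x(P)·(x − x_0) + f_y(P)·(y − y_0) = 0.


Tangent line at P: -6*x - y - 9 = 0.

Step 1: f(-2, 3) = 0, so P lies on C.
Step 2: partial derivatives
  f_x(x, y) = 4*x + 2, f_y(x, y) = -1.
  f_x(P) = -6, f_y(P) = -1 (gradient nonzero, so P is smooth).
Step 3: tangent line at P: -6·(x − -2) + -1·(y − 3) = 0.
Expanding: -6*x - y - 9 = 0.


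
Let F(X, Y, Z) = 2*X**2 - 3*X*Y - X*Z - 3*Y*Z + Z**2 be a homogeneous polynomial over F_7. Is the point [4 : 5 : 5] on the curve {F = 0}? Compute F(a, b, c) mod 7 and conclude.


F(4,5,5) ≡ 0 (mod 7); P is on the curve.

Evaluate F(4, 5, 5) term-by-term (mod 7).
  2*X**2 ↦ 2·16·1·1 = 32
  -3*X*Y ↦ -3·4·5·1 = -60
  -X*Z ↦ -1·4·1·5 = -20
  -3*Y*Z ↦ -3·1·5·5 = -75
  Z**2 ↦ 1·1·1·25 = 25
Sum: F(4, 5, 5) = (32) + (-60) + (-20) + (-75) + (25) = -98.
Reducing mod 7: -98 ≡ 0 (mod 7).
Since F(a, b, c) ≡ 0 (mod 7), P lies on the curve.


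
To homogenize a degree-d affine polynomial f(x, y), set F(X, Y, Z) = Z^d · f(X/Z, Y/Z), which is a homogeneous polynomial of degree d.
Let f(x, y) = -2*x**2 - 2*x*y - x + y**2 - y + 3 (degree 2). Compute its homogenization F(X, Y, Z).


F(X, Y, Z) = -2*X**2 - 2*X*Y - X*Z + Y**2 - Y*Z + 3*Z**2

deg(f) = 2.
Substitute x = X/Z, y = Y/Z into f, then multiply by Z^2.
  monomial -2·x^2·y^0 ↦ -2·X^2·Y^0·Z^0.
  monomial -2·x^1·y^1 ↦ -2·X^1·Y^1·Z^0.
  monomial -1·x^1·y^0 ↦ -1·X^1·Y^0·Z^1.
  monomial 1·x^0·y^2 ↦ 1·X^0·Y^2·Z^0.
  monomial -1·x^0·y^1 ↦ -1·X^0·Y^1·Z^1.
  monomial 3·x^0·y^0 ↦ 3·X^0·Y^0·Z^2.
Collecting: F(X, Y, Z) = -2*X**2 - 2*X*Y - X*Z + Y**2 - Y*Z + 3*Z**2.


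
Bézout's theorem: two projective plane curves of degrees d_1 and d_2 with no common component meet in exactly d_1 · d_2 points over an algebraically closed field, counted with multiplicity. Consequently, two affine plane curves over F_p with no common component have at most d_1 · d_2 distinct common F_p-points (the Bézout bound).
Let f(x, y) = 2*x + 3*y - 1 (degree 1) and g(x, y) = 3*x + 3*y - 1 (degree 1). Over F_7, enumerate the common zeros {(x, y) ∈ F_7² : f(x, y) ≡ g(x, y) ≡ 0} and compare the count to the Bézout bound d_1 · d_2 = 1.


Common zeros: {(0, 5)}; count = 1; Bézout bound = 1.

deg(f) = 1, deg(g) = 1, so Bézout bound = 1.
Scan x ∈ F_7. For each x, list the y ∈ F_7 with f(x, y) ≡ 0 and those with g(x, y) ≡ 0 (mod 7); the common zeros in that column are the intersection.
  x = 0: f ≡ 0 at y ∈ {5}; g ≡ 0 at y ∈ {5}; common: {5}.
  x = 1: f ≡ 0 at y ∈ {2}; g ≡ 0 at y ∈ {4}; common: ∅.
  x = 2: f ≡ 0 at y ∈ {6}; g ≡ 0 at y ∈ {3}; common: ∅.
  x = 3: f ≡ 0 at y ∈ {3}; g ≡ 0 at y ∈ {2}; common: ∅.
  x = 4: f ≡ 0 at y ∈ {0}; g ≡ 0 at y ∈ {1}; common: ∅.
  x = 5: f ≡ 0 at y ∈ {4}; g ≡ 0 at y ∈ {0}; common: ∅.
  x = 6: f ≡ 0 at y ∈ {1}; g ≡ 0 at y ∈ {6}; common: ∅.
Collecting: common zeros = {(0, 5)}, so the count is 1.
Comparison with the Bézout bound: 1 ≤ 1 = deg(f)·deg(g), as expected for curves with no common component (the bound is attained).


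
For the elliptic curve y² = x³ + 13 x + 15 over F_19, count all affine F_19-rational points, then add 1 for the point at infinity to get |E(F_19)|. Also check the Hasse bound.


Affine points = {(2, 7), (2, 12), (3, 9), (3, 10), (4, 6), (4, 13), (6, 9), (6, 10), (8, 2), (8, 17), (9, 5), (9, 14), (10, 9), (10, 10), (11, 8), (11, 11), (13, 5), (13, 14), (16, 5), (16, 14), (17, 0), (18, 1), (18, 18)}; affine count = 23; |E(F_19)| = 24.

Discriminant check: Δ ∝ 4a³ + 27b² = 4·13³ + 27·15² = 4·2197 + 27·225 ≡ 5 (mod 19). Nonzero ⇒ E is nonsingular.
For each x ∈ F_19, compute rhs = x³ + 13·x + 15 mod 19, then count y ∈ F_19 with y² ≡ rhs.
  x = 0: rhs = 15, matching y values: none (0 points).
  x = 1: rhs = 10, matching y values: none (0 points).
  x = 2: rhs = 11, matching y values: 7, 12 (2 points).
  x = 3: rhs = 5, matching y values: 9, 10 (2 points).
  x = 4: rhs = 17, matching y values: 6, 13 (2 points).
  x = 5: rhs = 15, matching y values: none (0 points).
  x = 6: rhs = 5, matching y values: 9, 10 (2 points).
  x = 7: rhs = 12, matching y values: none (0 points).
  x = 8: rhs = 4, matching y values: 2, 17 (2 points).
  x = 9: rhs = 6, matching y values: 5, 14 (2 points).
  x = 10: rhs = 5, matching y values: 9, 10 (2 points).
  x = 11: rhs = 7, matching y values: 8, 11 (2 points).
  x = 12: rhs = 18, matching y values: none (0 points).
  x = 13: rhs = 6, matching y values: 5, 14 (2 points).
  x = 14: rhs = 15, matching y values: none (0 points).
  x = 15: rhs = 13, matching y values: none (0 points).
  x = 16: rhs = 6, matching y values: 5, 14 (2 points).
  x = 17: rhs = 0, matching y values: 0 (1 points).
  x = 18: rhs = 1, matching y values: 1, 18 (2 points).
Total affine count: 23.
Full point count |E(F_19)| = 23 + 1 = 24.
Hasse bound: |24 − (19+1)| = |4| = 4 ≤ 2√19 ≈ 8.7178 ✓.


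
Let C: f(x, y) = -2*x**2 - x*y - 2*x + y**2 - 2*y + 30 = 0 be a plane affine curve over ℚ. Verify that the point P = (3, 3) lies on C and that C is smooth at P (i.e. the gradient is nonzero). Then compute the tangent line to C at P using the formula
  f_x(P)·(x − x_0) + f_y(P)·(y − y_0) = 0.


Tangent line at P: -17*x + y + 48 = 0.

Step 1: f(3, 3) = 0, so P lies on C.
Step 2: partial derivatives
  f_x(x, y) = -4*x - y - 2, f_y(x, y) = -x + 2*y - 2.
  f_x(P) = -17, f_y(P) = 1 (gradient nonzero, so P is smooth).
Step 3: tangent line at P: -17·(x − 3) + 1·(y − 3) = 0.
Expanding: -17*x + y + 48 = 0.


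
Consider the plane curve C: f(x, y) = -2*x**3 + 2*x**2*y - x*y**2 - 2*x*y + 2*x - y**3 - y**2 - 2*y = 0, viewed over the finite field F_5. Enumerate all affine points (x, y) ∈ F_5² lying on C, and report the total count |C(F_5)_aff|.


Affine F_5-points: {(0, 0), (1, 0), (1, 1), (1, 2), (2, 3), (4, 0)}; count = 6.

For each of the 25 pairs (x, y) ∈ F_5², evaluate f(x, y) mod 5. Record the zeros.
  x = 0: [0↦0, 1↦1, 2↦4, 3↦3, 4↦2]  zeros at y ∈ {0}
  x = 1: [0↦0, 1↦0, 2↦0, 3↦4, 4↦1]  zeros at y ∈ {0, 1, 2}
  x = 2: [0↦3, 1↦1, 2↦2, 3↦0, 4↦4]  zeros at y ∈ {3}
  x = 3: [0↦2, 1↦2, 2↦3, 3↦4, 4↦4]  zeros at y ∈ ∅
  x = 4: [0↦0, 1↦1, 2↦1, 3↦4, 4↦4]  zeros at y ∈ {0}
Collecting zeros: affine points = {(0, 0), (1, 0), (1, 1), (1, 2), (2, 3), (4, 0)}.
Total count |C(F_5)_aff| = 6.


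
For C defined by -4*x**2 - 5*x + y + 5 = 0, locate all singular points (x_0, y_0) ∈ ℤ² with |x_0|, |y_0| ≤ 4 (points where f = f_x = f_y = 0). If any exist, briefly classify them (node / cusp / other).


No singular points in the scanned grid; C is smooth there.

Compute partial derivatives:
  f_x = -8*x - 5.
  f_y = 1.
f_y = 1 is a nonzero constant, so f_y never vanishes: no point (x, y) can satisfy f = f_x = f_y = 0. In particular no (x, y) ∈ {−4, ..., 4}² is singular; the curve is smooth.


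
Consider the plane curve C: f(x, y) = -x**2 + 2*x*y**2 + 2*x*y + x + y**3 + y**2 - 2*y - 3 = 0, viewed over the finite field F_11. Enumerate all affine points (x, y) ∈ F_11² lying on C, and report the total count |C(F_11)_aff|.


Affine F_11-points: {(4, 6), (6, 0), (8, 5), (9, 5)}; count = 4.

For each of the 121 pairs (x, y) ∈ F_11², evaluate f(x, y) mod 11. Record the zeros.
  x = 0: [0↦8, 1↦8, 2↦5, 3↦5, 4↦3, 5↦5, 6↦6, 7↦1, 8↦7, 9↦8, 10↦10]  zeros at y ∈ ∅
  x = 1: [0↦8, 1↦1, 2↦6, 3↦7, 4↦10, 5↦10, 6↦2, 7↦3, 8↦8, 9↦1, 10↦10]  zeros at y ∈ ∅
  x = 2: [0↦6, 1↦3, 2↦5, 3↦7, 4↦4, 5↦2, 6↦7, 7↦3, 8↦7, 9↦3, 10↦8]  zeros at y ∈ ∅
  x = 3: [0↦2, 1↦3, 2↦2, 3↦5, 4↦7, 5↦3, 6↦10, 7↦1, 8↦4, 9↦3, 10↦4]  zeros at y ∈ ∅
  x = 4: [0↦7, 1↦1, 2↦8, 3↦1, 4↦8, 5↦2, 6↦0, 7↦8, 8↦10, 9↦1, 10↦9]  zeros at y ∈ {6}
  x = 5: [0↦10, 1↦8, 2↦1, 3↦6, 4↦7, 5↦10, 6↦10, 7↦2, 8↦3, 9↦8, 10↦1]  zeros at y ∈ ∅
  x = 6: [0↦0, 1↦2, 2↦3, 3↦9, 4↦4, 5↦5, 6↦7, 7↦5, 8↦5, 9↦2, 10↦2]  zeros at y ∈ {0}
  x = 7: [0↦10, 1↦5, 2↦3, 3↦10, 4↦10, 5↦9, 6↦2, 7↦6, 8↦5, 9↦5, 10↦1]  zeros at y ∈ ∅
  x = 8: [0↦7, 1↦6, 2↦1, 3↦9, 4↦3, 5↦0, 6↦6, 7↦5, 8↦3, 9↦6, 10↦9]  zeros at y ∈ {5}
  x = 9: [0↦2, 1↦5, 2↦8, 3↦6, 4↦5, 5↦0, 6↦8, 7↦2, 8↦10, 9↦5, 10↦4]  zeros at y ∈ {5}
  x = 10: [0↦6, 1↦2, 2↦2, 3↦1, 4↦5, 5↦9, 6↦8, 7↦8, 8↦4, 9↦2, 10↦8]  zeros at y ∈ ∅
Collecting zeros: affine points = {(4, 6), (6, 0), (8, 5), (9, 5)}.
Total count |C(F_11)_aff| = 4.
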